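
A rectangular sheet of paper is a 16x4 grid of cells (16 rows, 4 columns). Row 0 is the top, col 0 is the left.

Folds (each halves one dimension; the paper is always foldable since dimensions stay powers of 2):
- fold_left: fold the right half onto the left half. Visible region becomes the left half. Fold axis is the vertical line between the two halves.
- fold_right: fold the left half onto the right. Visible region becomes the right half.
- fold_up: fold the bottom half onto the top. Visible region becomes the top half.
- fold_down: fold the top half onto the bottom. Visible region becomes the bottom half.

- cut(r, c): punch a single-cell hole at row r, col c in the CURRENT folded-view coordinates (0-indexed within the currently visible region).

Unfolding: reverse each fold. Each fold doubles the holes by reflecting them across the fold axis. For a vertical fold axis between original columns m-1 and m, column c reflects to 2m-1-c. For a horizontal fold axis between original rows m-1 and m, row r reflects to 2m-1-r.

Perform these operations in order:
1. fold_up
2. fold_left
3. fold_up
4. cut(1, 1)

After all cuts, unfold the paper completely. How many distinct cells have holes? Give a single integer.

Answer: 8

Derivation:
Op 1 fold_up: fold axis h@8; visible region now rows[0,8) x cols[0,4) = 8x4
Op 2 fold_left: fold axis v@2; visible region now rows[0,8) x cols[0,2) = 8x2
Op 3 fold_up: fold axis h@4; visible region now rows[0,4) x cols[0,2) = 4x2
Op 4 cut(1, 1): punch at orig (1,1); cuts so far [(1, 1)]; region rows[0,4) x cols[0,2) = 4x2
Unfold 1 (reflect across h@4): 2 holes -> [(1, 1), (6, 1)]
Unfold 2 (reflect across v@2): 4 holes -> [(1, 1), (1, 2), (6, 1), (6, 2)]
Unfold 3 (reflect across h@8): 8 holes -> [(1, 1), (1, 2), (6, 1), (6, 2), (9, 1), (9, 2), (14, 1), (14, 2)]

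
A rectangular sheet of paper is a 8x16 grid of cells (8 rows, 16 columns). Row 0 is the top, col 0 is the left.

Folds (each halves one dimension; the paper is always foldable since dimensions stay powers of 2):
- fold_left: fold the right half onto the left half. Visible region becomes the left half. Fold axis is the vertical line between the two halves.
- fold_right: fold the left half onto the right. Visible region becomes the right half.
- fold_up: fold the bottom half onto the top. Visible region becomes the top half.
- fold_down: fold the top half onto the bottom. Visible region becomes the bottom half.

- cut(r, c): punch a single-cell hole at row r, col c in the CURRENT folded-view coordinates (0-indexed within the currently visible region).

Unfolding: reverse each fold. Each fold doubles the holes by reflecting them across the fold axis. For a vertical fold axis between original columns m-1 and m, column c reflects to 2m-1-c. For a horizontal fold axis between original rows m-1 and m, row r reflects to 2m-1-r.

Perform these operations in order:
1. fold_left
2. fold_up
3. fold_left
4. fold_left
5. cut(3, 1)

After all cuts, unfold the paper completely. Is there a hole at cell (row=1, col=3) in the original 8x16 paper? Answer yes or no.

Answer: no

Derivation:
Op 1 fold_left: fold axis v@8; visible region now rows[0,8) x cols[0,8) = 8x8
Op 2 fold_up: fold axis h@4; visible region now rows[0,4) x cols[0,8) = 4x8
Op 3 fold_left: fold axis v@4; visible region now rows[0,4) x cols[0,4) = 4x4
Op 4 fold_left: fold axis v@2; visible region now rows[0,4) x cols[0,2) = 4x2
Op 5 cut(3, 1): punch at orig (3,1); cuts so far [(3, 1)]; region rows[0,4) x cols[0,2) = 4x2
Unfold 1 (reflect across v@2): 2 holes -> [(3, 1), (3, 2)]
Unfold 2 (reflect across v@4): 4 holes -> [(3, 1), (3, 2), (3, 5), (3, 6)]
Unfold 3 (reflect across h@4): 8 holes -> [(3, 1), (3, 2), (3, 5), (3, 6), (4, 1), (4, 2), (4, 5), (4, 6)]
Unfold 4 (reflect across v@8): 16 holes -> [(3, 1), (3, 2), (3, 5), (3, 6), (3, 9), (3, 10), (3, 13), (3, 14), (4, 1), (4, 2), (4, 5), (4, 6), (4, 9), (4, 10), (4, 13), (4, 14)]
Holes: [(3, 1), (3, 2), (3, 5), (3, 6), (3, 9), (3, 10), (3, 13), (3, 14), (4, 1), (4, 2), (4, 5), (4, 6), (4, 9), (4, 10), (4, 13), (4, 14)]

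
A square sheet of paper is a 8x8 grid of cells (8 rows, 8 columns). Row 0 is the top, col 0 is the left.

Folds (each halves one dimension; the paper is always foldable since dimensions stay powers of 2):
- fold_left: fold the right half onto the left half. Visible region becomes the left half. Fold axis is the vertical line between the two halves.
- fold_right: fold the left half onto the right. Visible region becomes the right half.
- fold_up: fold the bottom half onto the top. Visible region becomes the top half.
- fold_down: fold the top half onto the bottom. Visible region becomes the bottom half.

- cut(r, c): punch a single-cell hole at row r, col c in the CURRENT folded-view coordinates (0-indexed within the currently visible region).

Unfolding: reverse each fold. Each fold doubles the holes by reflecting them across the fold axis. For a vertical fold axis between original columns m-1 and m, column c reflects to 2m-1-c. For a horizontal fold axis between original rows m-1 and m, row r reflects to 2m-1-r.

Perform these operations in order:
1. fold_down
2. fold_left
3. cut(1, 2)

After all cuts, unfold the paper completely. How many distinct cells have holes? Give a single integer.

Op 1 fold_down: fold axis h@4; visible region now rows[4,8) x cols[0,8) = 4x8
Op 2 fold_left: fold axis v@4; visible region now rows[4,8) x cols[0,4) = 4x4
Op 3 cut(1, 2): punch at orig (5,2); cuts so far [(5, 2)]; region rows[4,8) x cols[0,4) = 4x4
Unfold 1 (reflect across v@4): 2 holes -> [(5, 2), (5, 5)]
Unfold 2 (reflect across h@4): 4 holes -> [(2, 2), (2, 5), (5, 2), (5, 5)]

Answer: 4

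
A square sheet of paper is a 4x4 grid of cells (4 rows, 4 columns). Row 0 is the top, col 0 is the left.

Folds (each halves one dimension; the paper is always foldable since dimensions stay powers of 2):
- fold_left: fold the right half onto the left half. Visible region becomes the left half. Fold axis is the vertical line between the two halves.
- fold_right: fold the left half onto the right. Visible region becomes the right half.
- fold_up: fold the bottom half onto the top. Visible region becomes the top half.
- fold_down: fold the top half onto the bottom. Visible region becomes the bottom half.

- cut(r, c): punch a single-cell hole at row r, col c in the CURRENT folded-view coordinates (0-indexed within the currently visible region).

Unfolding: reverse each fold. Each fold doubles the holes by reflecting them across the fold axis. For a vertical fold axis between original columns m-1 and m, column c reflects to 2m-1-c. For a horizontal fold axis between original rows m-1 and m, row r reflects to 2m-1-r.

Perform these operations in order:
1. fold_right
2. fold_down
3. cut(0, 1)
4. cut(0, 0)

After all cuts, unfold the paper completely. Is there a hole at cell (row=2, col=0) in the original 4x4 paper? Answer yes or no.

Answer: yes

Derivation:
Op 1 fold_right: fold axis v@2; visible region now rows[0,4) x cols[2,4) = 4x2
Op 2 fold_down: fold axis h@2; visible region now rows[2,4) x cols[2,4) = 2x2
Op 3 cut(0, 1): punch at orig (2,3); cuts so far [(2, 3)]; region rows[2,4) x cols[2,4) = 2x2
Op 4 cut(0, 0): punch at orig (2,2); cuts so far [(2, 2), (2, 3)]; region rows[2,4) x cols[2,4) = 2x2
Unfold 1 (reflect across h@2): 4 holes -> [(1, 2), (1, 3), (2, 2), (2, 3)]
Unfold 2 (reflect across v@2): 8 holes -> [(1, 0), (1, 1), (1, 2), (1, 3), (2, 0), (2, 1), (2, 2), (2, 3)]
Holes: [(1, 0), (1, 1), (1, 2), (1, 3), (2, 0), (2, 1), (2, 2), (2, 3)]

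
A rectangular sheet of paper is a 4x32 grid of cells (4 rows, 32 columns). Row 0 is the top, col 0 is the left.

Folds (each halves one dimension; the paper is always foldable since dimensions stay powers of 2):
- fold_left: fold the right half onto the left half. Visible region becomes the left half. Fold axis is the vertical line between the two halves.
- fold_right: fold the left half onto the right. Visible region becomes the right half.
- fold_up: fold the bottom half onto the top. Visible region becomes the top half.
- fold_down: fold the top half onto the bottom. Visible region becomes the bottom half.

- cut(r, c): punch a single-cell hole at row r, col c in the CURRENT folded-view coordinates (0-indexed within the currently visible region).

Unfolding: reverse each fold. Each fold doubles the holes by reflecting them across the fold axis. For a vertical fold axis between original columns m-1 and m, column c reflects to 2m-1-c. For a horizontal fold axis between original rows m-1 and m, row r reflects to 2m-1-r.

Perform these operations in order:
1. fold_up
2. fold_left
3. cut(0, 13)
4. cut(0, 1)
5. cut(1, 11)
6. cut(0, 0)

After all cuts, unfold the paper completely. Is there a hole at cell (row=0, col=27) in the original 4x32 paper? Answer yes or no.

Op 1 fold_up: fold axis h@2; visible region now rows[0,2) x cols[0,32) = 2x32
Op 2 fold_left: fold axis v@16; visible region now rows[0,2) x cols[0,16) = 2x16
Op 3 cut(0, 13): punch at orig (0,13); cuts so far [(0, 13)]; region rows[0,2) x cols[0,16) = 2x16
Op 4 cut(0, 1): punch at orig (0,1); cuts so far [(0, 1), (0, 13)]; region rows[0,2) x cols[0,16) = 2x16
Op 5 cut(1, 11): punch at orig (1,11); cuts so far [(0, 1), (0, 13), (1, 11)]; region rows[0,2) x cols[0,16) = 2x16
Op 6 cut(0, 0): punch at orig (0,0); cuts so far [(0, 0), (0, 1), (0, 13), (1, 11)]; region rows[0,2) x cols[0,16) = 2x16
Unfold 1 (reflect across v@16): 8 holes -> [(0, 0), (0, 1), (0, 13), (0, 18), (0, 30), (0, 31), (1, 11), (1, 20)]
Unfold 2 (reflect across h@2): 16 holes -> [(0, 0), (0, 1), (0, 13), (0, 18), (0, 30), (0, 31), (1, 11), (1, 20), (2, 11), (2, 20), (3, 0), (3, 1), (3, 13), (3, 18), (3, 30), (3, 31)]
Holes: [(0, 0), (0, 1), (0, 13), (0, 18), (0, 30), (0, 31), (1, 11), (1, 20), (2, 11), (2, 20), (3, 0), (3, 1), (3, 13), (3, 18), (3, 30), (3, 31)]

Answer: no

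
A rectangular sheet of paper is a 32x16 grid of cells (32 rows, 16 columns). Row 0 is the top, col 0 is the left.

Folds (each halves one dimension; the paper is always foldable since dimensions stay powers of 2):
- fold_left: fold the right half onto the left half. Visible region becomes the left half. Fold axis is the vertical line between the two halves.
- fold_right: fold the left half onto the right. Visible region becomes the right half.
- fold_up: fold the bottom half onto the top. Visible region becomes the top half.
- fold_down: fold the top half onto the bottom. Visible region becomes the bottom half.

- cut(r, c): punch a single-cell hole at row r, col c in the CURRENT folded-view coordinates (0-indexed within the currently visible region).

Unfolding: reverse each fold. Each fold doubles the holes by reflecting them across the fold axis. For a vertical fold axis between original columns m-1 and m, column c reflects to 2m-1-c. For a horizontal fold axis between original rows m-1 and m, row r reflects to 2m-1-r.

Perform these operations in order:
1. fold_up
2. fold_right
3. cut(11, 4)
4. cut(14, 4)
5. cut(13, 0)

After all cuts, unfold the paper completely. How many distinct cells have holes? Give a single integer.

Answer: 12

Derivation:
Op 1 fold_up: fold axis h@16; visible region now rows[0,16) x cols[0,16) = 16x16
Op 2 fold_right: fold axis v@8; visible region now rows[0,16) x cols[8,16) = 16x8
Op 3 cut(11, 4): punch at orig (11,12); cuts so far [(11, 12)]; region rows[0,16) x cols[8,16) = 16x8
Op 4 cut(14, 4): punch at orig (14,12); cuts so far [(11, 12), (14, 12)]; region rows[0,16) x cols[8,16) = 16x8
Op 5 cut(13, 0): punch at orig (13,8); cuts so far [(11, 12), (13, 8), (14, 12)]; region rows[0,16) x cols[8,16) = 16x8
Unfold 1 (reflect across v@8): 6 holes -> [(11, 3), (11, 12), (13, 7), (13, 8), (14, 3), (14, 12)]
Unfold 2 (reflect across h@16): 12 holes -> [(11, 3), (11, 12), (13, 7), (13, 8), (14, 3), (14, 12), (17, 3), (17, 12), (18, 7), (18, 8), (20, 3), (20, 12)]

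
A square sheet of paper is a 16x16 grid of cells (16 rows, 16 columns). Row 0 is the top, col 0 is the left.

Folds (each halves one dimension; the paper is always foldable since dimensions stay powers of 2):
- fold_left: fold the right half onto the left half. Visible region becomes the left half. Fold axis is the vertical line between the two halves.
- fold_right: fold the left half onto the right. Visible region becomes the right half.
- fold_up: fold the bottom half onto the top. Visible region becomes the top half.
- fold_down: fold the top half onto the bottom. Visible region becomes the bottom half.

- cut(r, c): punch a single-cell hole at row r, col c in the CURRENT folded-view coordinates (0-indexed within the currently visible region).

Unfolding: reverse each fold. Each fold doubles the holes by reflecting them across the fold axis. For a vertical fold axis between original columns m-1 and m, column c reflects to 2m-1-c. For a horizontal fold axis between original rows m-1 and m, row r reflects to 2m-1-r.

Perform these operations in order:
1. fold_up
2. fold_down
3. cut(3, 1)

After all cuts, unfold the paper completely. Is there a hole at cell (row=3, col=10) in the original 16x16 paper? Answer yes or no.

Op 1 fold_up: fold axis h@8; visible region now rows[0,8) x cols[0,16) = 8x16
Op 2 fold_down: fold axis h@4; visible region now rows[4,8) x cols[0,16) = 4x16
Op 3 cut(3, 1): punch at orig (7,1); cuts so far [(7, 1)]; region rows[4,8) x cols[0,16) = 4x16
Unfold 1 (reflect across h@4): 2 holes -> [(0, 1), (7, 1)]
Unfold 2 (reflect across h@8): 4 holes -> [(0, 1), (7, 1), (8, 1), (15, 1)]
Holes: [(0, 1), (7, 1), (8, 1), (15, 1)]

Answer: no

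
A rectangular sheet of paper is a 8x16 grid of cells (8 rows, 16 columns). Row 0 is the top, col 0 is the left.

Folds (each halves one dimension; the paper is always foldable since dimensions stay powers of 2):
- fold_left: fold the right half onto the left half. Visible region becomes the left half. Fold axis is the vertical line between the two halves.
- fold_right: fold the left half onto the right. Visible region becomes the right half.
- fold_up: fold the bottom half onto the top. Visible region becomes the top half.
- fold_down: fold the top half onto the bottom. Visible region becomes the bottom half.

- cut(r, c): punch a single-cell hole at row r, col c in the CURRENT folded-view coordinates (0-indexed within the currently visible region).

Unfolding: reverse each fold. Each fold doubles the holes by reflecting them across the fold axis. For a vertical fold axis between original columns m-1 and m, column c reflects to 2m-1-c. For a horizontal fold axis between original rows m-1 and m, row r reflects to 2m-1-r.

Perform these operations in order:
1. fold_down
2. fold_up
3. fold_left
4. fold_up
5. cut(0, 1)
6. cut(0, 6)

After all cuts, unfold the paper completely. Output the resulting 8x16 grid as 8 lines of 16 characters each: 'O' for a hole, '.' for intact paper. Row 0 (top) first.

Op 1 fold_down: fold axis h@4; visible region now rows[4,8) x cols[0,16) = 4x16
Op 2 fold_up: fold axis h@6; visible region now rows[4,6) x cols[0,16) = 2x16
Op 3 fold_left: fold axis v@8; visible region now rows[4,6) x cols[0,8) = 2x8
Op 4 fold_up: fold axis h@5; visible region now rows[4,5) x cols[0,8) = 1x8
Op 5 cut(0, 1): punch at orig (4,1); cuts so far [(4, 1)]; region rows[4,5) x cols[0,8) = 1x8
Op 6 cut(0, 6): punch at orig (4,6); cuts so far [(4, 1), (4, 6)]; region rows[4,5) x cols[0,8) = 1x8
Unfold 1 (reflect across h@5): 4 holes -> [(4, 1), (4, 6), (5, 1), (5, 6)]
Unfold 2 (reflect across v@8): 8 holes -> [(4, 1), (4, 6), (4, 9), (4, 14), (5, 1), (5, 6), (5, 9), (5, 14)]
Unfold 3 (reflect across h@6): 16 holes -> [(4, 1), (4, 6), (4, 9), (4, 14), (5, 1), (5, 6), (5, 9), (5, 14), (6, 1), (6, 6), (6, 9), (6, 14), (7, 1), (7, 6), (7, 9), (7, 14)]
Unfold 4 (reflect across h@4): 32 holes -> [(0, 1), (0, 6), (0, 9), (0, 14), (1, 1), (1, 6), (1, 9), (1, 14), (2, 1), (2, 6), (2, 9), (2, 14), (3, 1), (3, 6), (3, 9), (3, 14), (4, 1), (4, 6), (4, 9), (4, 14), (5, 1), (5, 6), (5, 9), (5, 14), (6, 1), (6, 6), (6, 9), (6, 14), (7, 1), (7, 6), (7, 9), (7, 14)]

Answer: .O....O..O....O.
.O....O..O....O.
.O....O..O....O.
.O....O..O....O.
.O....O..O....O.
.O....O..O....O.
.O....O..O....O.
.O....O..O....O.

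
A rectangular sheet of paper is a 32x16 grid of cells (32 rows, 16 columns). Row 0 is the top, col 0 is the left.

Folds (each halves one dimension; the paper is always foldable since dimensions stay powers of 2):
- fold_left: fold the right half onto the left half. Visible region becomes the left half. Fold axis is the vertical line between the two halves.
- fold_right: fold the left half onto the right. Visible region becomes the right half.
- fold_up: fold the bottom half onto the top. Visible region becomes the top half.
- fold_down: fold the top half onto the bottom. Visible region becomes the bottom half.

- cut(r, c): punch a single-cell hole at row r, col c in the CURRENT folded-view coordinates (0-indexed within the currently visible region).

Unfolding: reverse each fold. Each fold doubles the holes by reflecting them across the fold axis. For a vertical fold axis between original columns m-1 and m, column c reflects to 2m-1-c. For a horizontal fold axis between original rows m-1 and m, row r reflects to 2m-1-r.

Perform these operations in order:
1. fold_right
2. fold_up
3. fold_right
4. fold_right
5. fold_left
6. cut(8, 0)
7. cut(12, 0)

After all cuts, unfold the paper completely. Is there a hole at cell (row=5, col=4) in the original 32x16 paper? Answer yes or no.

Answer: no

Derivation:
Op 1 fold_right: fold axis v@8; visible region now rows[0,32) x cols[8,16) = 32x8
Op 2 fold_up: fold axis h@16; visible region now rows[0,16) x cols[8,16) = 16x8
Op 3 fold_right: fold axis v@12; visible region now rows[0,16) x cols[12,16) = 16x4
Op 4 fold_right: fold axis v@14; visible region now rows[0,16) x cols[14,16) = 16x2
Op 5 fold_left: fold axis v@15; visible region now rows[0,16) x cols[14,15) = 16x1
Op 6 cut(8, 0): punch at orig (8,14); cuts so far [(8, 14)]; region rows[0,16) x cols[14,15) = 16x1
Op 7 cut(12, 0): punch at orig (12,14); cuts so far [(8, 14), (12, 14)]; region rows[0,16) x cols[14,15) = 16x1
Unfold 1 (reflect across v@15): 4 holes -> [(8, 14), (8, 15), (12, 14), (12, 15)]
Unfold 2 (reflect across v@14): 8 holes -> [(8, 12), (8, 13), (8, 14), (8, 15), (12, 12), (12, 13), (12, 14), (12, 15)]
Unfold 3 (reflect across v@12): 16 holes -> [(8, 8), (8, 9), (8, 10), (8, 11), (8, 12), (8, 13), (8, 14), (8, 15), (12, 8), (12, 9), (12, 10), (12, 11), (12, 12), (12, 13), (12, 14), (12, 15)]
Unfold 4 (reflect across h@16): 32 holes -> [(8, 8), (8, 9), (8, 10), (8, 11), (8, 12), (8, 13), (8, 14), (8, 15), (12, 8), (12, 9), (12, 10), (12, 11), (12, 12), (12, 13), (12, 14), (12, 15), (19, 8), (19, 9), (19, 10), (19, 11), (19, 12), (19, 13), (19, 14), (19, 15), (23, 8), (23, 9), (23, 10), (23, 11), (23, 12), (23, 13), (23, 14), (23, 15)]
Unfold 5 (reflect across v@8): 64 holes -> [(8, 0), (8, 1), (8, 2), (8, 3), (8, 4), (8, 5), (8, 6), (8, 7), (8, 8), (8, 9), (8, 10), (8, 11), (8, 12), (8, 13), (8, 14), (8, 15), (12, 0), (12, 1), (12, 2), (12, 3), (12, 4), (12, 5), (12, 6), (12, 7), (12, 8), (12, 9), (12, 10), (12, 11), (12, 12), (12, 13), (12, 14), (12, 15), (19, 0), (19, 1), (19, 2), (19, 3), (19, 4), (19, 5), (19, 6), (19, 7), (19, 8), (19, 9), (19, 10), (19, 11), (19, 12), (19, 13), (19, 14), (19, 15), (23, 0), (23, 1), (23, 2), (23, 3), (23, 4), (23, 5), (23, 6), (23, 7), (23, 8), (23, 9), (23, 10), (23, 11), (23, 12), (23, 13), (23, 14), (23, 15)]
Holes: [(8, 0), (8, 1), (8, 2), (8, 3), (8, 4), (8, 5), (8, 6), (8, 7), (8, 8), (8, 9), (8, 10), (8, 11), (8, 12), (8, 13), (8, 14), (8, 15), (12, 0), (12, 1), (12, 2), (12, 3), (12, 4), (12, 5), (12, 6), (12, 7), (12, 8), (12, 9), (12, 10), (12, 11), (12, 12), (12, 13), (12, 14), (12, 15), (19, 0), (19, 1), (19, 2), (19, 3), (19, 4), (19, 5), (19, 6), (19, 7), (19, 8), (19, 9), (19, 10), (19, 11), (19, 12), (19, 13), (19, 14), (19, 15), (23, 0), (23, 1), (23, 2), (23, 3), (23, 4), (23, 5), (23, 6), (23, 7), (23, 8), (23, 9), (23, 10), (23, 11), (23, 12), (23, 13), (23, 14), (23, 15)]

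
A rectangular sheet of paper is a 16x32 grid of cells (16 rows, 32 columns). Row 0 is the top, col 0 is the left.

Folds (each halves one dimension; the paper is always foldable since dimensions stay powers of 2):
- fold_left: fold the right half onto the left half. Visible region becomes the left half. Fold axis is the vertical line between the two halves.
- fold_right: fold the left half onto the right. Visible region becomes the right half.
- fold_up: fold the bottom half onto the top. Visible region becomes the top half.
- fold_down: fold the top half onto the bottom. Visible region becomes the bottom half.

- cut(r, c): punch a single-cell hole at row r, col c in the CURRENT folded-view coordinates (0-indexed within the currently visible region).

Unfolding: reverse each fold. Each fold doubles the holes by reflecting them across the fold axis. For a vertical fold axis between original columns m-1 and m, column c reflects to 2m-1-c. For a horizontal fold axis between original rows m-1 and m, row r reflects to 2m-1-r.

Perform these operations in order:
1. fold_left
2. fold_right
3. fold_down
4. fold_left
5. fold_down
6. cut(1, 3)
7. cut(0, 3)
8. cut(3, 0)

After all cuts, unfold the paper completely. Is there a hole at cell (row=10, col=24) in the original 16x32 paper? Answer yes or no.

Op 1 fold_left: fold axis v@16; visible region now rows[0,16) x cols[0,16) = 16x16
Op 2 fold_right: fold axis v@8; visible region now rows[0,16) x cols[8,16) = 16x8
Op 3 fold_down: fold axis h@8; visible region now rows[8,16) x cols[8,16) = 8x8
Op 4 fold_left: fold axis v@12; visible region now rows[8,16) x cols[8,12) = 8x4
Op 5 fold_down: fold axis h@12; visible region now rows[12,16) x cols[8,12) = 4x4
Op 6 cut(1, 3): punch at orig (13,11); cuts so far [(13, 11)]; region rows[12,16) x cols[8,12) = 4x4
Op 7 cut(0, 3): punch at orig (12,11); cuts so far [(12, 11), (13, 11)]; region rows[12,16) x cols[8,12) = 4x4
Op 8 cut(3, 0): punch at orig (15,8); cuts so far [(12, 11), (13, 11), (15, 8)]; region rows[12,16) x cols[8,12) = 4x4
Unfold 1 (reflect across h@12): 6 holes -> [(8, 8), (10, 11), (11, 11), (12, 11), (13, 11), (15, 8)]
Unfold 2 (reflect across v@12): 12 holes -> [(8, 8), (8, 15), (10, 11), (10, 12), (11, 11), (11, 12), (12, 11), (12, 12), (13, 11), (13, 12), (15, 8), (15, 15)]
Unfold 3 (reflect across h@8): 24 holes -> [(0, 8), (0, 15), (2, 11), (2, 12), (3, 11), (3, 12), (4, 11), (4, 12), (5, 11), (5, 12), (7, 8), (7, 15), (8, 8), (8, 15), (10, 11), (10, 12), (11, 11), (11, 12), (12, 11), (12, 12), (13, 11), (13, 12), (15, 8), (15, 15)]
Unfold 4 (reflect across v@8): 48 holes -> [(0, 0), (0, 7), (0, 8), (0, 15), (2, 3), (2, 4), (2, 11), (2, 12), (3, 3), (3, 4), (3, 11), (3, 12), (4, 3), (4, 4), (4, 11), (4, 12), (5, 3), (5, 4), (5, 11), (5, 12), (7, 0), (7, 7), (7, 8), (7, 15), (8, 0), (8, 7), (8, 8), (8, 15), (10, 3), (10, 4), (10, 11), (10, 12), (11, 3), (11, 4), (11, 11), (11, 12), (12, 3), (12, 4), (12, 11), (12, 12), (13, 3), (13, 4), (13, 11), (13, 12), (15, 0), (15, 7), (15, 8), (15, 15)]
Unfold 5 (reflect across v@16): 96 holes -> [(0, 0), (0, 7), (0, 8), (0, 15), (0, 16), (0, 23), (0, 24), (0, 31), (2, 3), (2, 4), (2, 11), (2, 12), (2, 19), (2, 20), (2, 27), (2, 28), (3, 3), (3, 4), (3, 11), (3, 12), (3, 19), (3, 20), (3, 27), (3, 28), (4, 3), (4, 4), (4, 11), (4, 12), (4, 19), (4, 20), (4, 27), (4, 28), (5, 3), (5, 4), (5, 11), (5, 12), (5, 19), (5, 20), (5, 27), (5, 28), (7, 0), (7, 7), (7, 8), (7, 15), (7, 16), (7, 23), (7, 24), (7, 31), (8, 0), (8, 7), (8, 8), (8, 15), (8, 16), (8, 23), (8, 24), (8, 31), (10, 3), (10, 4), (10, 11), (10, 12), (10, 19), (10, 20), (10, 27), (10, 28), (11, 3), (11, 4), (11, 11), (11, 12), (11, 19), (11, 20), (11, 27), (11, 28), (12, 3), (12, 4), (12, 11), (12, 12), (12, 19), (12, 20), (12, 27), (12, 28), (13, 3), (13, 4), (13, 11), (13, 12), (13, 19), (13, 20), (13, 27), (13, 28), (15, 0), (15, 7), (15, 8), (15, 15), (15, 16), (15, 23), (15, 24), (15, 31)]
Holes: [(0, 0), (0, 7), (0, 8), (0, 15), (0, 16), (0, 23), (0, 24), (0, 31), (2, 3), (2, 4), (2, 11), (2, 12), (2, 19), (2, 20), (2, 27), (2, 28), (3, 3), (3, 4), (3, 11), (3, 12), (3, 19), (3, 20), (3, 27), (3, 28), (4, 3), (4, 4), (4, 11), (4, 12), (4, 19), (4, 20), (4, 27), (4, 28), (5, 3), (5, 4), (5, 11), (5, 12), (5, 19), (5, 20), (5, 27), (5, 28), (7, 0), (7, 7), (7, 8), (7, 15), (7, 16), (7, 23), (7, 24), (7, 31), (8, 0), (8, 7), (8, 8), (8, 15), (8, 16), (8, 23), (8, 24), (8, 31), (10, 3), (10, 4), (10, 11), (10, 12), (10, 19), (10, 20), (10, 27), (10, 28), (11, 3), (11, 4), (11, 11), (11, 12), (11, 19), (11, 20), (11, 27), (11, 28), (12, 3), (12, 4), (12, 11), (12, 12), (12, 19), (12, 20), (12, 27), (12, 28), (13, 3), (13, 4), (13, 11), (13, 12), (13, 19), (13, 20), (13, 27), (13, 28), (15, 0), (15, 7), (15, 8), (15, 15), (15, 16), (15, 23), (15, 24), (15, 31)]

Answer: no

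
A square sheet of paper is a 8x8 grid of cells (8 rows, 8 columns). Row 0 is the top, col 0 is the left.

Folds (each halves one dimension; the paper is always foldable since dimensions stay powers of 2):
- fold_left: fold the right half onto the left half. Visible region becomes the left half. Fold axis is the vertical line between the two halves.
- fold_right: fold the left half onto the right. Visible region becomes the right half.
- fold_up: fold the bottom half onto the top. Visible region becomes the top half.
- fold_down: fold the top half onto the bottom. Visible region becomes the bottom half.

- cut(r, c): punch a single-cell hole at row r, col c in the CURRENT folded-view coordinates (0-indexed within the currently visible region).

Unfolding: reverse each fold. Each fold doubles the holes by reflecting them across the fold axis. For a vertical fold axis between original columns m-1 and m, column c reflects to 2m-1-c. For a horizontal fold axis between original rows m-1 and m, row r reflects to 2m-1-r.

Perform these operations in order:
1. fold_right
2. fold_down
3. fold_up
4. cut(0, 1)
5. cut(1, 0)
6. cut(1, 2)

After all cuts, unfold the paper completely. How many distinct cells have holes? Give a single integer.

Answer: 24

Derivation:
Op 1 fold_right: fold axis v@4; visible region now rows[0,8) x cols[4,8) = 8x4
Op 2 fold_down: fold axis h@4; visible region now rows[4,8) x cols[4,8) = 4x4
Op 3 fold_up: fold axis h@6; visible region now rows[4,6) x cols[4,8) = 2x4
Op 4 cut(0, 1): punch at orig (4,5); cuts so far [(4, 5)]; region rows[4,6) x cols[4,8) = 2x4
Op 5 cut(1, 0): punch at orig (5,4); cuts so far [(4, 5), (5, 4)]; region rows[4,6) x cols[4,8) = 2x4
Op 6 cut(1, 2): punch at orig (5,6); cuts so far [(4, 5), (5, 4), (5, 6)]; region rows[4,6) x cols[4,8) = 2x4
Unfold 1 (reflect across h@6): 6 holes -> [(4, 5), (5, 4), (5, 6), (6, 4), (6, 6), (7, 5)]
Unfold 2 (reflect across h@4): 12 holes -> [(0, 5), (1, 4), (1, 6), (2, 4), (2, 6), (3, 5), (4, 5), (5, 4), (5, 6), (6, 4), (6, 6), (7, 5)]
Unfold 3 (reflect across v@4): 24 holes -> [(0, 2), (0, 5), (1, 1), (1, 3), (1, 4), (1, 6), (2, 1), (2, 3), (2, 4), (2, 6), (3, 2), (3, 5), (4, 2), (4, 5), (5, 1), (5, 3), (5, 4), (5, 6), (6, 1), (6, 3), (6, 4), (6, 6), (7, 2), (7, 5)]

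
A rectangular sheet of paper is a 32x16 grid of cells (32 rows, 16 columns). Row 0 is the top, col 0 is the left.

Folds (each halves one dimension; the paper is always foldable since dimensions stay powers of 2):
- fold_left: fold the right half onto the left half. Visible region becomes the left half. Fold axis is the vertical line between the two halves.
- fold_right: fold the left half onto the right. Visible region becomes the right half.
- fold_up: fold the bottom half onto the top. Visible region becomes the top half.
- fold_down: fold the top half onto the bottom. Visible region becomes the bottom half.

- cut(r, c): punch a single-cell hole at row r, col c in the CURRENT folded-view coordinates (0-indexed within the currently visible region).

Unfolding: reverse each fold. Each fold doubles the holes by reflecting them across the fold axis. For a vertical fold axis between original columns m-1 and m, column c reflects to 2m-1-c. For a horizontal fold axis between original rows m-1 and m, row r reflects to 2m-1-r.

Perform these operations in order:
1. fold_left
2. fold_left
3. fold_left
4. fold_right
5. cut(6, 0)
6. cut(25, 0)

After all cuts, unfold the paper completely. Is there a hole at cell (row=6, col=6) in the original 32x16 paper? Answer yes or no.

Op 1 fold_left: fold axis v@8; visible region now rows[0,32) x cols[0,8) = 32x8
Op 2 fold_left: fold axis v@4; visible region now rows[0,32) x cols[0,4) = 32x4
Op 3 fold_left: fold axis v@2; visible region now rows[0,32) x cols[0,2) = 32x2
Op 4 fold_right: fold axis v@1; visible region now rows[0,32) x cols[1,2) = 32x1
Op 5 cut(6, 0): punch at orig (6,1); cuts so far [(6, 1)]; region rows[0,32) x cols[1,2) = 32x1
Op 6 cut(25, 0): punch at orig (25,1); cuts so far [(6, 1), (25, 1)]; region rows[0,32) x cols[1,2) = 32x1
Unfold 1 (reflect across v@1): 4 holes -> [(6, 0), (6, 1), (25, 0), (25, 1)]
Unfold 2 (reflect across v@2): 8 holes -> [(6, 0), (6, 1), (6, 2), (6, 3), (25, 0), (25, 1), (25, 2), (25, 3)]
Unfold 3 (reflect across v@4): 16 holes -> [(6, 0), (6, 1), (6, 2), (6, 3), (6, 4), (6, 5), (6, 6), (6, 7), (25, 0), (25, 1), (25, 2), (25, 3), (25, 4), (25, 5), (25, 6), (25, 7)]
Unfold 4 (reflect across v@8): 32 holes -> [(6, 0), (6, 1), (6, 2), (6, 3), (6, 4), (6, 5), (6, 6), (6, 7), (6, 8), (6, 9), (6, 10), (6, 11), (6, 12), (6, 13), (6, 14), (6, 15), (25, 0), (25, 1), (25, 2), (25, 3), (25, 4), (25, 5), (25, 6), (25, 7), (25, 8), (25, 9), (25, 10), (25, 11), (25, 12), (25, 13), (25, 14), (25, 15)]
Holes: [(6, 0), (6, 1), (6, 2), (6, 3), (6, 4), (6, 5), (6, 6), (6, 7), (6, 8), (6, 9), (6, 10), (6, 11), (6, 12), (6, 13), (6, 14), (6, 15), (25, 0), (25, 1), (25, 2), (25, 3), (25, 4), (25, 5), (25, 6), (25, 7), (25, 8), (25, 9), (25, 10), (25, 11), (25, 12), (25, 13), (25, 14), (25, 15)]

Answer: yes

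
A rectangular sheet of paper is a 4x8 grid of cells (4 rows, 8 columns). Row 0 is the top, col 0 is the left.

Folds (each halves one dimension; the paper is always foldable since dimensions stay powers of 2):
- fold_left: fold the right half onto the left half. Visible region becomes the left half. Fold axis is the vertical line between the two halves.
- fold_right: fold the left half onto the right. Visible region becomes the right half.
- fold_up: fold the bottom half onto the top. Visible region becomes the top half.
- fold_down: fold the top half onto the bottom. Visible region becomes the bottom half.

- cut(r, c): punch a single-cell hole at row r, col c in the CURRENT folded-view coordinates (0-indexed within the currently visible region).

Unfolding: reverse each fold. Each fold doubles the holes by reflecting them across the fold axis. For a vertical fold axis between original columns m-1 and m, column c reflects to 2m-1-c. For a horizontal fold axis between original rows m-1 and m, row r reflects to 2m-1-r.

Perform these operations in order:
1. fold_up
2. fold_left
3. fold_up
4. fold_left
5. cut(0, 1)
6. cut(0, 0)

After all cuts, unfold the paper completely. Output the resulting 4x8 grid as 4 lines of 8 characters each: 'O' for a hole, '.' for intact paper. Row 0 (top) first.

Op 1 fold_up: fold axis h@2; visible region now rows[0,2) x cols[0,8) = 2x8
Op 2 fold_left: fold axis v@4; visible region now rows[0,2) x cols[0,4) = 2x4
Op 3 fold_up: fold axis h@1; visible region now rows[0,1) x cols[0,4) = 1x4
Op 4 fold_left: fold axis v@2; visible region now rows[0,1) x cols[0,2) = 1x2
Op 5 cut(0, 1): punch at orig (0,1); cuts so far [(0, 1)]; region rows[0,1) x cols[0,2) = 1x2
Op 6 cut(0, 0): punch at orig (0,0); cuts so far [(0, 0), (0, 1)]; region rows[0,1) x cols[0,2) = 1x2
Unfold 1 (reflect across v@2): 4 holes -> [(0, 0), (0, 1), (0, 2), (0, 3)]
Unfold 2 (reflect across h@1): 8 holes -> [(0, 0), (0, 1), (0, 2), (0, 3), (1, 0), (1, 1), (1, 2), (1, 3)]
Unfold 3 (reflect across v@4): 16 holes -> [(0, 0), (0, 1), (0, 2), (0, 3), (0, 4), (0, 5), (0, 6), (0, 7), (1, 0), (1, 1), (1, 2), (1, 3), (1, 4), (1, 5), (1, 6), (1, 7)]
Unfold 4 (reflect across h@2): 32 holes -> [(0, 0), (0, 1), (0, 2), (0, 3), (0, 4), (0, 5), (0, 6), (0, 7), (1, 0), (1, 1), (1, 2), (1, 3), (1, 4), (1, 5), (1, 6), (1, 7), (2, 0), (2, 1), (2, 2), (2, 3), (2, 4), (2, 5), (2, 6), (2, 7), (3, 0), (3, 1), (3, 2), (3, 3), (3, 4), (3, 5), (3, 6), (3, 7)]

Answer: OOOOOOOO
OOOOOOOO
OOOOOOOO
OOOOOOOO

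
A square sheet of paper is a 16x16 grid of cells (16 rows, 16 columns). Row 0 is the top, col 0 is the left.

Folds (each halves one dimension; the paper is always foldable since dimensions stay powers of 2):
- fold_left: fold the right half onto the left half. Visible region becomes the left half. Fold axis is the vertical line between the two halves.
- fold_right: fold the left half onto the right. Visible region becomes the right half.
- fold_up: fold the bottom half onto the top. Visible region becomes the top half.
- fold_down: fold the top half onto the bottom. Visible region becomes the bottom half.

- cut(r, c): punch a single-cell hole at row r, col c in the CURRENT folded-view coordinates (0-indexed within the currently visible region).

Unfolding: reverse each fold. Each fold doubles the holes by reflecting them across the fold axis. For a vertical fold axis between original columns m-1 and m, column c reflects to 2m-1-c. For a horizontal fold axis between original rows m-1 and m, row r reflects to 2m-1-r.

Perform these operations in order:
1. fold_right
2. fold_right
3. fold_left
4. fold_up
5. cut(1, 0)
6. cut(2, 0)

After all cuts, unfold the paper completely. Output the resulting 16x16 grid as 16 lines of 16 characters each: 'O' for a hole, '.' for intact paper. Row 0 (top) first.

Answer: ................
O..OO..OO..OO..O
O..OO..OO..OO..O
................
................
................
................
................
................
................
................
................
................
O..OO..OO..OO..O
O..OO..OO..OO..O
................

Derivation:
Op 1 fold_right: fold axis v@8; visible region now rows[0,16) x cols[8,16) = 16x8
Op 2 fold_right: fold axis v@12; visible region now rows[0,16) x cols[12,16) = 16x4
Op 3 fold_left: fold axis v@14; visible region now rows[0,16) x cols[12,14) = 16x2
Op 4 fold_up: fold axis h@8; visible region now rows[0,8) x cols[12,14) = 8x2
Op 5 cut(1, 0): punch at orig (1,12); cuts so far [(1, 12)]; region rows[0,8) x cols[12,14) = 8x2
Op 6 cut(2, 0): punch at orig (2,12); cuts so far [(1, 12), (2, 12)]; region rows[0,8) x cols[12,14) = 8x2
Unfold 1 (reflect across h@8): 4 holes -> [(1, 12), (2, 12), (13, 12), (14, 12)]
Unfold 2 (reflect across v@14): 8 holes -> [(1, 12), (1, 15), (2, 12), (2, 15), (13, 12), (13, 15), (14, 12), (14, 15)]
Unfold 3 (reflect across v@12): 16 holes -> [(1, 8), (1, 11), (1, 12), (1, 15), (2, 8), (2, 11), (2, 12), (2, 15), (13, 8), (13, 11), (13, 12), (13, 15), (14, 8), (14, 11), (14, 12), (14, 15)]
Unfold 4 (reflect across v@8): 32 holes -> [(1, 0), (1, 3), (1, 4), (1, 7), (1, 8), (1, 11), (1, 12), (1, 15), (2, 0), (2, 3), (2, 4), (2, 7), (2, 8), (2, 11), (2, 12), (2, 15), (13, 0), (13, 3), (13, 4), (13, 7), (13, 8), (13, 11), (13, 12), (13, 15), (14, 0), (14, 3), (14, 4), (14, 7), (14, 8), (14, 11), (14, 12), (14, 15)]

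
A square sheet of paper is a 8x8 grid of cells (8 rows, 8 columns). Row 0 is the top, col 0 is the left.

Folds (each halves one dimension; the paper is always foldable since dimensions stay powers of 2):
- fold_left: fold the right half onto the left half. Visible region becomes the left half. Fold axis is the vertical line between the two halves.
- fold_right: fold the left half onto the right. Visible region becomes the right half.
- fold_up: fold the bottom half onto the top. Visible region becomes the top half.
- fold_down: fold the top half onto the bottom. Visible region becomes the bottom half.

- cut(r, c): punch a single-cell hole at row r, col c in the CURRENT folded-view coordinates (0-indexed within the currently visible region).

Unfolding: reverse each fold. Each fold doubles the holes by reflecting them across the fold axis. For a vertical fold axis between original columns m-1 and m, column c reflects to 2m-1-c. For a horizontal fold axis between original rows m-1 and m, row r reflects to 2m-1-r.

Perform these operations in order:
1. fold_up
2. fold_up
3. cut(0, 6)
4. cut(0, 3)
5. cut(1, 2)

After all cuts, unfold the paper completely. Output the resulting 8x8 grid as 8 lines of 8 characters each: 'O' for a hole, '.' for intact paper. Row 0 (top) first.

Op 1 fold_up: fold axis h@4; visible region now rows[0,4) x cols[0,8) = 4x8
Op 2 fold_up: fold axis h@2; visible region now rows[0,2) x cols[0,8) = 2x8
Op 3 cut(0, 6): punch at orig (0,6); cuts so far [(0, 6)]; region rows[0,2) x cols[0,8) = 2x8
Op 4 cut(0, 3): punch at orig (0,3); cuts so far [(0, 3), (0, 6)]; region rows[0,2) x cols[0,8) = 2x8
Op 5 cut(1, 2): punch at orig (1,2); cuts so far [(0, 3), (0, 6), (1, 2)]; region rows[0,2) x cols[0,8) = 2x8
Unfold 1 (reflect across h@2): 6 holes -> [(0, 3), (0, 6), (1, 2), (2, 2), (3, 3), (3, 6)]
Unfold 2 (reflect across h@4): 12 holes -> [(0, 3), (0, 6), (1, 2), (2, 2), (3, 3), (3, 6), (4, 3), (4, 6), (5, 2), (6, 2), (7, 3), (7, 6)]

Answer: ...O..O.
..O.....
..O.....
...O..O.
...O..O.
..O.....
..O.....
...O..O.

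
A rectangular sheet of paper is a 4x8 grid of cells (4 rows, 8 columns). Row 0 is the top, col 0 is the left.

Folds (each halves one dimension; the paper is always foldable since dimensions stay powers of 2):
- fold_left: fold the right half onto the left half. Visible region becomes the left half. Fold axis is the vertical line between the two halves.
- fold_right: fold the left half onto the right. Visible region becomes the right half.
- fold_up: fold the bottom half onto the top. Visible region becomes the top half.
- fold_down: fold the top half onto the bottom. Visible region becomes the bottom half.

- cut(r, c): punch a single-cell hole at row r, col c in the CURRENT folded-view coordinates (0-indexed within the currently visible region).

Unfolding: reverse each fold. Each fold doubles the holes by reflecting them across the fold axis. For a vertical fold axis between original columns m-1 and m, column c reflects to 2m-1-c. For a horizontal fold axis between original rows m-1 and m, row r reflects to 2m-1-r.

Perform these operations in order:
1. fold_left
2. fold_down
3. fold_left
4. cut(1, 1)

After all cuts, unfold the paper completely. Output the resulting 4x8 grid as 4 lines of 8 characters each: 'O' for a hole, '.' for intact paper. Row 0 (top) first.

Answer: .OO..OO.
........
........
.OO..OO.

Derivation:
Op 1 fold_left: fold axis v@4; visible region now rows[0,4) x cols[0,4) = 4x4
Op 2 fold_down: fold axis h@2; visible region now rows[2,4) x cols[0,4) = 2x4
Op 3 fold_left: fold axis v@2; visible region now rows[2,4) x cols[0,2) = 2x2
Op 4 cut(1, 1): punch at orig (3,1); cuts so far [(3, 1)]; region rows[2,4) x cols[0,2) = 2x2
Unfold 1 (reflect across v@2): 2 holes -> [(3, 1), (3, 2)]
Unfold 2 (reflect across h@2): 4 holes -> [(0, 1), (0, 2), (3, 1), (3, 2)]
Unfold 3 (reflect across v@4): 8 holes -> [(0, 1), (0, 2), (0, 5), (0, 6), (3, 1), (3, 2), (3, 5), (3, 6)]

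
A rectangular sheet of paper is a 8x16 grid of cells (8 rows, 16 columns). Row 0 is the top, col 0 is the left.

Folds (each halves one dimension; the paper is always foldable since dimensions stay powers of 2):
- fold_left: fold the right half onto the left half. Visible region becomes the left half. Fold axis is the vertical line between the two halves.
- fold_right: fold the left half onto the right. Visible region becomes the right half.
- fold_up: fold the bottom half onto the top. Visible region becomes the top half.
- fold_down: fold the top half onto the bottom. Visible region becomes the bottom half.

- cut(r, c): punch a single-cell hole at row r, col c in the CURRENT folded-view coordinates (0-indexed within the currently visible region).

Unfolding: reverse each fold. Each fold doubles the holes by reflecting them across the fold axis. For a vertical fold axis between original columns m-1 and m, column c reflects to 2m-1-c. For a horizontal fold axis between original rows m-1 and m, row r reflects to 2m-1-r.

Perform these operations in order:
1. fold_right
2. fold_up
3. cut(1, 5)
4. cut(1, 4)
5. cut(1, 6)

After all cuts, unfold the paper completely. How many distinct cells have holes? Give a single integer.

Op 1 fold_right: fold axis v@8; visible region now rows[0,8) x cols[8,16) = 8x8
Op 2 fold_up: fold axis h@4; visible region now rows[0,4) x cols[8,16) = 4x8
Op 3 cut(1, 5): punch at orig (1,13); cuts so far [(1, 13)]; region rows[0,4) x cols[8,16) = 4x8
Op 4 cut(1, 4): punch at orig (1,12); cuts so far [(1, 12), (1, 13)]; region rows[0,4) x cols[8,16) = 4x8
Op 5 cut(1, 6): punch at orig (1,14); cuts so far [(1, 12), (1, 13), (1, 14)]; region rows[0,4) x cols[8,16) = 4x8
Unfold 1 (reflect across h@4): 6 holes -> [(1, 12), (1, 13), (1, 14), (6, 12), (6, 13), (6, 14)]
Unfold 2 (reflect across v@8): 12 holes -> [(1, 1), (1, 2), (1, 3), (1, 12), (1, 13), (1, 14), (6, 1), (6, 2), (6, 3), (6, 12), (6, 13), (6, 14)]

Answer: 12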